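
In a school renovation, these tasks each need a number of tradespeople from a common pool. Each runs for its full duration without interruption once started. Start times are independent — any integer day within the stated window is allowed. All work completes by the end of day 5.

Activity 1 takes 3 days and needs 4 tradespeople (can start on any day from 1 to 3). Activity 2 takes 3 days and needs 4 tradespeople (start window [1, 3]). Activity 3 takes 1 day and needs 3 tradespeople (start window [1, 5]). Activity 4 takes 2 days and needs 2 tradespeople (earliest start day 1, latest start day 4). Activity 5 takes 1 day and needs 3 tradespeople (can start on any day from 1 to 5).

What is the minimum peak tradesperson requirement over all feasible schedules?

8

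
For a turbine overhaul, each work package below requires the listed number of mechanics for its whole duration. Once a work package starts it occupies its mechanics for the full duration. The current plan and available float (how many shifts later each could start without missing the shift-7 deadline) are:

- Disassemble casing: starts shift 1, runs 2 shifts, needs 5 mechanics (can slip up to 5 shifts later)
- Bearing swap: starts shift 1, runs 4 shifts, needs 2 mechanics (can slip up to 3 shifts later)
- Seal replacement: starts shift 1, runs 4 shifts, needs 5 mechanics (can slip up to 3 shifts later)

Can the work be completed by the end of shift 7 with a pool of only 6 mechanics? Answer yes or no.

The minimum achievable peak is 7; 6 < 7, so no feasible schedule stays within the cap.

no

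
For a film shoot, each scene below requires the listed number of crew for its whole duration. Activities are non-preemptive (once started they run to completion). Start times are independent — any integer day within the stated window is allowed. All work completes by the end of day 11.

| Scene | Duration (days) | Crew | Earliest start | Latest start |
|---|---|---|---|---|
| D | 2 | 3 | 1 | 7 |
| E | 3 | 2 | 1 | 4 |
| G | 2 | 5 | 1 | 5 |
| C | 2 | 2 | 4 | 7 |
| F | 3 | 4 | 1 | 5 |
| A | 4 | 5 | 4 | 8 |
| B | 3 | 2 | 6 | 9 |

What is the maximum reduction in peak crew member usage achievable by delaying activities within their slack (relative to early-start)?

Early-start peak: d1:14  d2:14  d3:6  d4:7  d5:7  d6:7  d7:7  d8:2  d9:0  d10:0  d11:0 ⇒ 14.
Leveled (D@1, E@1, G@3, C@4, F@5, A@8, B@6): d1:5  d2:5  d3:7  d4:7  d5:6  d6:6  d7:6  d8:7  d9:5  d10:5  d11:5 ⇒ 7.
Reduction 14 − 7 = 7.

7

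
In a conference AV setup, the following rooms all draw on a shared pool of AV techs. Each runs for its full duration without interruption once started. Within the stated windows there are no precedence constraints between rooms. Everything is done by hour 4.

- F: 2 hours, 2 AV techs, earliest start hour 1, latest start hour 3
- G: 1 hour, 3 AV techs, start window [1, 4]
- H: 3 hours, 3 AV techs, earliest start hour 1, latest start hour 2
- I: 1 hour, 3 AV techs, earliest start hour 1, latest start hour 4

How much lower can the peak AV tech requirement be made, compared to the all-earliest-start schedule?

5

Early-start peak: h1:11  h2:5  h3:3  h4:0 ⇒ 11.
Leveled (F@1, G@1, H@2, I@3): h1:5  h2:5  h3:6  h4:3 ⇒ 6.
Reduction 11 − 6 = 5.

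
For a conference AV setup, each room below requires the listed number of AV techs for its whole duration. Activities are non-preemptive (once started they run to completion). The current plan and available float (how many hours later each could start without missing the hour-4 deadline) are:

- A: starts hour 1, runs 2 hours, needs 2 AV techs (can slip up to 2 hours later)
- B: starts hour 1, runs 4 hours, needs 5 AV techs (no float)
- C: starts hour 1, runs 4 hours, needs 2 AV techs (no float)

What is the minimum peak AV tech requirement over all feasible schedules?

Schedule A@1, B@1, C@1: h1:9  h2:9  h3:7  h4:7 — peak 9.
No arrangement of the 3 feasible schedules does better.

9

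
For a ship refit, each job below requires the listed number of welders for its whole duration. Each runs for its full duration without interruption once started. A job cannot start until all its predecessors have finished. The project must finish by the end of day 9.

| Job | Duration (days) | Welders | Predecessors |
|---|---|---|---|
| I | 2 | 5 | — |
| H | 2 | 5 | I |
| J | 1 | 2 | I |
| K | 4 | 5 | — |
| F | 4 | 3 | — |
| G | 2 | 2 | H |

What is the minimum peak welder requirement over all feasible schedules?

8

Early-start (I@1, H@3, J@3, K@1, F@1, G@5) gives peak 15: d1:13  d2:13  d3:15  d4:13  d5:2  d6:2  d7:0  d8:0  d9:0.
Shift K→5, F→4, G→8.
Schedule I@1, H@3, J@3, K@5, F@4, G@8: d1:5  d2:5  d3:7  d4:8  d5:8  d6:8  d7:8  d8:7  d9:2 — peak 8.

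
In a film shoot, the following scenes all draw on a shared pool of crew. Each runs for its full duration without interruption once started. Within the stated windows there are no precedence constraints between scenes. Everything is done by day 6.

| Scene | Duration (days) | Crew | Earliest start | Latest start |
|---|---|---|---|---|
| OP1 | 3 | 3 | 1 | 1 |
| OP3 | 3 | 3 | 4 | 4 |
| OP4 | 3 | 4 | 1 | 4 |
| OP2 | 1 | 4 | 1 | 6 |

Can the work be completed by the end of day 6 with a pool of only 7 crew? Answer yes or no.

yes

Schedule OP1@1, OP3@4, OP4@1, OP2@4: d1:7  d2:7  d3:7  d4:7  d5:3  d6:3 — peak 7 ≤ 7.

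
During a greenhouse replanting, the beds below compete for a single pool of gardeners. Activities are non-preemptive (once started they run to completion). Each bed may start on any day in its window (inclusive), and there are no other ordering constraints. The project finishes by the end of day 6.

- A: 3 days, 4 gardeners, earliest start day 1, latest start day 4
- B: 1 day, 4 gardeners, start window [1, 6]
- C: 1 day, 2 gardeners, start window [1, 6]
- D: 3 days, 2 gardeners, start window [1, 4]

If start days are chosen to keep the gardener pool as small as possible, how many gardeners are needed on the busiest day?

Early-start (A@1, B@1, C@1, D@1) gives peak 12: d1:12  d2:6  d3:6  d4:0  d5:0  d6:0.
Shift B→4, D→2.
Schedule A@1, B@4, C@1, D@2: d1:6  d2:6  d3:6  d4:6  d5:0  d6:0 — peak 6.

6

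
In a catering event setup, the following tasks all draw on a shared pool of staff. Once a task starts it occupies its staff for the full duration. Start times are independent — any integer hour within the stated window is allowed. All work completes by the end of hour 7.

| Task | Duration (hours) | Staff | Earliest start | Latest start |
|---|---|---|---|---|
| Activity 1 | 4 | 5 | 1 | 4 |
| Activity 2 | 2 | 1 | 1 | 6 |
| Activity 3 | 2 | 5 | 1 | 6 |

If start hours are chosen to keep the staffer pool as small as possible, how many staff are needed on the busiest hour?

Early-start (Activity 1@1, Activity 2@1, Activity 3@1) gives peak 11: h1:11  h2:11  h3:5  h4:5  h5:0  h6:0  h7:0.
Shift Activity 3→5.
Schedule Activity 1@1, Activity 2@1, Activity 3@5: h1:6  h2:6  h3:5  h4:5  h5:5  h6:5  h7:0 — peak 6.

6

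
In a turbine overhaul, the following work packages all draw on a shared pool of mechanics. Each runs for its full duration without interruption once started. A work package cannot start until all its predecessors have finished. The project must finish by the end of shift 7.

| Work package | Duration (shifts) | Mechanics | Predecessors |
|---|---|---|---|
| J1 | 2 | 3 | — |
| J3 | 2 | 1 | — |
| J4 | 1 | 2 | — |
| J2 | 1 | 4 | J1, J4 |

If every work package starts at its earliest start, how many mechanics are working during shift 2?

At early start, shift 2 has: J1, J3.
Demand: 3 + 1 = 4.

4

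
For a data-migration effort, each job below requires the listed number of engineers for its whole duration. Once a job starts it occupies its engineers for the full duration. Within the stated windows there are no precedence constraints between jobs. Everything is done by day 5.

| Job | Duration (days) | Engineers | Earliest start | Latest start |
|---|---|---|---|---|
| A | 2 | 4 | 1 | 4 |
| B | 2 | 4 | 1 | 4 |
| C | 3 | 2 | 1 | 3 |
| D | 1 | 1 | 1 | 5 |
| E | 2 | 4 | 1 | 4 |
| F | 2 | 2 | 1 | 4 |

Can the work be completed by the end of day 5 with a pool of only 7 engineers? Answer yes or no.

no

The minimum achievable peak is 8; 7 < 8, so no feasible schedule stays within the cap.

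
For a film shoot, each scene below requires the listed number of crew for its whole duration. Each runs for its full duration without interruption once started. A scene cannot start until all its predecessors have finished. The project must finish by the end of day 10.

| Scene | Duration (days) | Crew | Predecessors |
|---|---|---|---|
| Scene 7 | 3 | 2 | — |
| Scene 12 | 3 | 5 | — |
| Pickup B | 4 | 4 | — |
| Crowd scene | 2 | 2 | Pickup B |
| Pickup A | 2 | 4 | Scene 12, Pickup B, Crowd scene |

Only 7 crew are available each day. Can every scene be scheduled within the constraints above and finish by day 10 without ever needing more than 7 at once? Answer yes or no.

yes

Schedule Scene 7@1, Scene 12@5, Pickup B@1, Crowd scene@5, Pickup A@8: d1:6  d2:6  d3:6  d4:4  d5:7  d6:7  d7:5  d8:4  d9:4  d10:0 — peak 7 ≤ 7.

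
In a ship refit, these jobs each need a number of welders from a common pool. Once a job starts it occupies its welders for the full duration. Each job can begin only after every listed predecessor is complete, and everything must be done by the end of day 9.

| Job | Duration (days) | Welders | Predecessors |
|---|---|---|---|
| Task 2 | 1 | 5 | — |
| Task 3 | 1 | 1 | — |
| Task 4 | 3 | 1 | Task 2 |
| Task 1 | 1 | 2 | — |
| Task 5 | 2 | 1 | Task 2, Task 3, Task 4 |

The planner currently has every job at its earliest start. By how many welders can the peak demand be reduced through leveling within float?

3

Early-start peak: d1:8  d2:1  d3:1  d4:1  d5:1  d6:1  d7:0  d8:0  d9:0 ⇒ 8.
Leveled (Task 2@1, Task 3@2, Task 4@2, Task 1@2, Task 5@5): d1:5  d2:4  d3:1  d4:1  d5:1  d6:1  d7:0  d8:0  d9:0 ⇒ 5.
Reduction 8 − 5 = 3.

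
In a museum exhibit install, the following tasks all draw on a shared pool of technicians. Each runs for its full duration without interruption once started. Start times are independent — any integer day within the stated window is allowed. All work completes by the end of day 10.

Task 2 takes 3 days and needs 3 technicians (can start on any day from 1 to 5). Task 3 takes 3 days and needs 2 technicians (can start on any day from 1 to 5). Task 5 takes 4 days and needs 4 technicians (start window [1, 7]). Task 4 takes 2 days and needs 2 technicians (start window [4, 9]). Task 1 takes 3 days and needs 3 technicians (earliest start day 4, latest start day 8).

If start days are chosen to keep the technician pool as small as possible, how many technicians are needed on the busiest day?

5

Early-start (Task 2@1, Task 3@1, Task 5@1, Task 4@4, Task 1@4) gives peak 9: d1:9  d2:9  d3:9  d4:9  d5:5  d6:3  d7:0  d8:0  d9:0  d10:0.
Shift Task 5→4, Task 4→8, Task 1→8.
Schedule Task 2@1, Task 3@1, Task 5@4, Task 4@8, Task 1@8: d1:5  d2:5  d3:5  d4:4  d5:4  d6:4  d7:4  d8:5  d9:5  d10:3 — peak 5.
Total technician-days = 44 over 10 days ⇒ peak ≥ ⌈44/10⌉ = 5, so 5 is optimal.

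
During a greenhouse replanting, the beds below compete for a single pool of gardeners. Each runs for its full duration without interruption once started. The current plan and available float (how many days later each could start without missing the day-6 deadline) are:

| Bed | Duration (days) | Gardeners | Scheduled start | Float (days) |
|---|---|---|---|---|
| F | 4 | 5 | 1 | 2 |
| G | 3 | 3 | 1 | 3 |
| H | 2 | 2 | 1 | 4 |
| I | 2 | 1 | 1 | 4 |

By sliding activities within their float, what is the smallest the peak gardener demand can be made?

8

Early-start (F@1, G@1, H@1, I@1) gives peak 11: d1:11  d2:11  d3:8  d4:5  d5:0  d6:0.
Shift H→4, I→4.
Schedule F@1, G@1, H@4, I@4: d1:8  d2:8  d3:8  d4:8  d5:3  d6:0 — peak 8.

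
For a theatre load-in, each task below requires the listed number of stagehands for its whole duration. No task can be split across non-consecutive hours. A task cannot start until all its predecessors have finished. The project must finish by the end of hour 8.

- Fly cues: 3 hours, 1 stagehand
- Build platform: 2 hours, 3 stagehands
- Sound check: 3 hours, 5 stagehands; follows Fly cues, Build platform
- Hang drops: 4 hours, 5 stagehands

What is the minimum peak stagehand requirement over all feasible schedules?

8

Early-start (Fly cues@1, Build platform@1, Sound check@4, Hang drops@1) gives peak 10: h1:9  h2:9  h3:6  h4:10  h5:5  h6:5  h7:0  h8:0.
Shift Build platform→4, Sound check→6.
Schedule Fly cues@1, Build platform@4, Sound check@6, Hang drops@1: h1:6  h2:6  h3:6  h4:8  h5:3  h6:5  h7:5  h8:5 — peak 8.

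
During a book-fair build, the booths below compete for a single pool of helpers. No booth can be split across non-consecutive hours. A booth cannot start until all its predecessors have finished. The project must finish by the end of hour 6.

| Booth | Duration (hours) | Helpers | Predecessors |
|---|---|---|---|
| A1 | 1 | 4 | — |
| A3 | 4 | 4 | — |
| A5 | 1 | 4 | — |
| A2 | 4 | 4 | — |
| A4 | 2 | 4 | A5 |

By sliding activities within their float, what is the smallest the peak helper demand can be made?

Early-start (A1@1, A3@1, A5@1, A2@1, A4@2) gives peak 16: h1:16  h2:12  h3:12  h4:8  h5:0  h6:0.
Shift A5→2, A2→3, A4→5.
Schedule A1@1, A3@1, A5@2, A2@3, A4@5: h1:8  h2:8  h3:8  h4:8  h5:8  h6:8 — peak 8.
Total helper-hours = 48 over 6 hours ⇒ peak ≥ ⌈48/6⌉ = 8, so 8 is optimal.

8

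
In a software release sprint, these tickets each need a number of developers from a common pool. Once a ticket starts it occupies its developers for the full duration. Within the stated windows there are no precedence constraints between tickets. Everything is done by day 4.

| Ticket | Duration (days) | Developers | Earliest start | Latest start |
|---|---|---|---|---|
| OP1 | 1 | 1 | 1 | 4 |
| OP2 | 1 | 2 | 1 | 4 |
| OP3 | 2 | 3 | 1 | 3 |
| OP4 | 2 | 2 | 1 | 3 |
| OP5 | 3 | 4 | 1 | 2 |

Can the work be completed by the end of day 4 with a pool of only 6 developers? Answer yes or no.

Total developer-days = 25; over 4 days the average is 25/4 > 6, so some day must exceed 6.

no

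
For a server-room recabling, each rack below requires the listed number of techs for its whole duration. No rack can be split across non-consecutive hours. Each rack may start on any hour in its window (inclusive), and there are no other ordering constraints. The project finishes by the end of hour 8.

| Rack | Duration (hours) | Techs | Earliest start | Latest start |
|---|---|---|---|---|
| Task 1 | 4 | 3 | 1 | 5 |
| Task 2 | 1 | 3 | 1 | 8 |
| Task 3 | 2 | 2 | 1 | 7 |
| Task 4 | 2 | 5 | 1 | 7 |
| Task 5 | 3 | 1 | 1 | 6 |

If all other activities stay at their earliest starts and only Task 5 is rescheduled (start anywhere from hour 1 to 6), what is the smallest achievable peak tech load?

Task 5@1: h1:14  h2:11  h3:4  h4:3  h5:0  h6:0  h7:0  h8:0 → peak 14
Task 5@2: h1:13  h2:11  h3:4  h4:4  h5:0  h6:0  h7:0  h8:0 → peak 13
Task 5@3: h1:13  h2:10  h3:4  h4:4  h5:1  h6:0  h7:0  h8:0 → peak 13
Task 5@4: h1:13  h2:10  h3:3  h4:4  h5:1  h6:1  h7:0  h8:0 → peak 13
Task 5@5: h1:13  h2:10  h3:3  h4:3  h5:1  h6:1  h7:1  h8:0 → peak 13
Task 5@6: h1:13  h2:10  h3:3  h4:3  h5:0  h6:1  h7:1  h8:1 → peak 13
Best is Task 5@2, peak 13.

13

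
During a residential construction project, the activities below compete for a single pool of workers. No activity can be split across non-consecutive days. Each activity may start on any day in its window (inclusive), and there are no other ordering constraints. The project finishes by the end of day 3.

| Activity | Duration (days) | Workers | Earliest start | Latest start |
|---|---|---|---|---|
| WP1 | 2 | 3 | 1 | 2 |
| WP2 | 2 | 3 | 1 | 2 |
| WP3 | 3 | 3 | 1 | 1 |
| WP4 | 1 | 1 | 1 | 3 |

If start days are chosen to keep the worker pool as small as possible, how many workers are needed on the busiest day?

9

Early-start (WP1@1, WP2@1, WP3@1, WP4@1) gives peak 10: d1:10  d2:9  d3:3.
Shift WP4→3.
Schedule WP1@1, WP2@1, WP3@1, WP4@3: d1:9  d2:9  d3:4 — peak 9.
No arrangement of the 12 feasible schedules does better.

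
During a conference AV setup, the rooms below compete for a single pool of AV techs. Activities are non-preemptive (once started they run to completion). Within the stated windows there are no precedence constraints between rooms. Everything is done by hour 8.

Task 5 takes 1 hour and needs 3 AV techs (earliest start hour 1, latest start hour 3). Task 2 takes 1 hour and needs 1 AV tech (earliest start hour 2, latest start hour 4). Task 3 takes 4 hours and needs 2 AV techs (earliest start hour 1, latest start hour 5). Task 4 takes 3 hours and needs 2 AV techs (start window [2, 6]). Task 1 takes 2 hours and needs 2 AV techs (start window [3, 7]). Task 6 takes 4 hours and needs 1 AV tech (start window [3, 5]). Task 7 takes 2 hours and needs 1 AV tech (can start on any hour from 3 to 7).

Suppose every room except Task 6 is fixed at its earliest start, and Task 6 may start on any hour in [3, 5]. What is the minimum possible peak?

Task 6@3: h1:5  h2:5  h3:8  h4:8  h5:1  h6:1  h7:0  h8:0 → peak 8
Task 6@4: h1:5  h2:5  h3:7  h4:8  h5:1  h6:1  h7:1  h8:0 → peak 8
Task 6@5: h1:5  h2:5  h3:7  h4:7  h5:1  h6:1  h7:1  h8:1 → peak 7
Best is Task 6@5, peak 7.

7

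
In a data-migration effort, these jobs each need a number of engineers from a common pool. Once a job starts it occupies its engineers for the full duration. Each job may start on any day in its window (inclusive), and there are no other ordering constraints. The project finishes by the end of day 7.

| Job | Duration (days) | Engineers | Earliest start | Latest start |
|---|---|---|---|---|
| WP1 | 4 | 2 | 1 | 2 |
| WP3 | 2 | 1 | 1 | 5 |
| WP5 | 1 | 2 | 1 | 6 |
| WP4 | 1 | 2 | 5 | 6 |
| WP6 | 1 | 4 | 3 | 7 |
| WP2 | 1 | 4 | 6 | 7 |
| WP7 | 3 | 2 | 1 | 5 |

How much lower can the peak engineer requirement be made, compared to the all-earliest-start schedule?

3

Early-start peak: d1:7  d2:5  d3:8  d4:2  d5:2  d6:4  d7:0 ⇒ 8.
Leveled (WP1@1, WP3@1, WP5@1, WP4@5, WP6@6, WP2@7, WP7@2): d1:5  d2:5  d3:4  d4:4  d5:2  d6:4  d7:4 ⇒ 5.
Reduction 8 − 5 = 3.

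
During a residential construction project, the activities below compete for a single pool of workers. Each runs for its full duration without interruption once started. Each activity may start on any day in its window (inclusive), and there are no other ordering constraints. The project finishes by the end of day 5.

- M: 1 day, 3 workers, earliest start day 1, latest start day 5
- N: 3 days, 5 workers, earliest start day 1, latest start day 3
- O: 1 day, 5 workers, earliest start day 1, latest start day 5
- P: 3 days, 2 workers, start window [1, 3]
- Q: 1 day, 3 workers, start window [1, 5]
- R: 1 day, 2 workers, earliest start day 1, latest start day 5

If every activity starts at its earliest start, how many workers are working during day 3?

7

At early start, day 3 has: N, P.
Demand: 5 + 2 = 7.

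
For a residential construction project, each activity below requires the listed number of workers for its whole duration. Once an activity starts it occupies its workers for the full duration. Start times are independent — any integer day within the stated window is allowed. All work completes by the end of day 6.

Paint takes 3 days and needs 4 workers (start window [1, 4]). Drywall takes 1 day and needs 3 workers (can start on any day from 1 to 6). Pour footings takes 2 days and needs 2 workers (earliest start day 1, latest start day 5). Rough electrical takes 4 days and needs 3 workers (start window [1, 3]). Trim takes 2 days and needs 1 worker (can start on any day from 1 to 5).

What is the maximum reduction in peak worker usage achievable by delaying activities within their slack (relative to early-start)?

Early-start peak: d1:13  d2:10  d3:7  d4:3  d5:0  d6:0 ⇒ 13.
Leveled (Paint@1, Drywall@1, Pour footings@4, Rough electrical@2, Trim@4): d1:7  d2:7  d3:7  d4:6  d5:6  d6:0 ⇒ 7.
Reduction 13 − 7 = 6.

6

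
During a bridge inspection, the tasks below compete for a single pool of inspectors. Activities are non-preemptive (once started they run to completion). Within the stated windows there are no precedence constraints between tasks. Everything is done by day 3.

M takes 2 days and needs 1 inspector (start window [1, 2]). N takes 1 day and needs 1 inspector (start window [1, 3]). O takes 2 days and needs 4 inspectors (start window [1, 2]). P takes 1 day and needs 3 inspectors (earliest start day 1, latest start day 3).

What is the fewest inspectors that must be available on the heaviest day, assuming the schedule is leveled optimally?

Early-start (M@1, N@1, O@1, P@1) gives peak 9: d1:9  d2:5  d3:0.
Shift O→2.
Schedule M@1, N@1, O@2, P@1: d1:5  d2:5  d3:4 — peak 5.
Total inspector-days = 14 over 3 days ⇒ peak ≥ ⌈14/3⌉ = 5, so 5 is optimal.

5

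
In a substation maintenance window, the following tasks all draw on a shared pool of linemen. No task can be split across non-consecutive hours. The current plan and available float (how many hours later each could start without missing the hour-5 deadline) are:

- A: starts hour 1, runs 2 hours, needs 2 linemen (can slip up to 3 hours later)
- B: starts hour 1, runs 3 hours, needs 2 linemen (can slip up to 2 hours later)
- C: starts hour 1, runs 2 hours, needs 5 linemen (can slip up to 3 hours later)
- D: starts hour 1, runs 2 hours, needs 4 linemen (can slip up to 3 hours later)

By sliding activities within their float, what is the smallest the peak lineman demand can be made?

7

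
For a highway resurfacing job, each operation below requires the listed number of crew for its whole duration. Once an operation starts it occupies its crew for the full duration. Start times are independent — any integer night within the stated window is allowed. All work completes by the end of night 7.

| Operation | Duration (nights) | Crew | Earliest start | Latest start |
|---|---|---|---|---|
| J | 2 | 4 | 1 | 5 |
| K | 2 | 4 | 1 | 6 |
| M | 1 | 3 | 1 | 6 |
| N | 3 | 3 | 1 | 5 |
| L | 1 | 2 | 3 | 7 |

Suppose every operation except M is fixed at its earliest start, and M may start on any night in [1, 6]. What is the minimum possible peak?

11

M@1: n1:14  n2:11  n3:5  n4:0  n5:0  n6:0  n7:0 → peak 14
M@2: n1:11  n2:14  n3:5  n4:0  n5:0  n6:0  n7:0 → peak 14
M@3: n1:11  n2:11  n3:8  n4:0  n5:0  n6:0  n7:0 → peak 11
M@4: n1:11  n2:11  n3:5  n4:3  n5:0  n6:0  n7:0 → peak 11
M@5: n1:11  n2:11  n3:5  n4:0  n5:3  n6:0  n7:0 → peak 11
M@6: n1:11  n2:11  n3:5  n4:0  n5:0  n6:3  n7:0 → peak 11
Best is M@3, peak 11.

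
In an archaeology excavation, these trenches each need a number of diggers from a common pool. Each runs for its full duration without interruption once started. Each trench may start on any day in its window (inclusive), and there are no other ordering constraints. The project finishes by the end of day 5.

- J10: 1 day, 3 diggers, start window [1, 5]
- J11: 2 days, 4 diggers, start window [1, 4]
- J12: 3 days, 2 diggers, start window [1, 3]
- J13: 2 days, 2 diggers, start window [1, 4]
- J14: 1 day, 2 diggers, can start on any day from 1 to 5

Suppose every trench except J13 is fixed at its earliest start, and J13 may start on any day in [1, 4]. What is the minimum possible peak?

11

J13@1: d1:13  d2:8  d3:2  d4:0  d5:0 → peak 13
J13@2: d1:11  d2:8  d3:4  d4:0  d5:0 → peak 11
J13@3: d1:11  d2:6  d3:4  d4:2  d5:0 → peak 11
J13@4: d1:11  d2:6  d3:2  d4:2  d5:2 → peak 11
Best is J13@2, peak 11.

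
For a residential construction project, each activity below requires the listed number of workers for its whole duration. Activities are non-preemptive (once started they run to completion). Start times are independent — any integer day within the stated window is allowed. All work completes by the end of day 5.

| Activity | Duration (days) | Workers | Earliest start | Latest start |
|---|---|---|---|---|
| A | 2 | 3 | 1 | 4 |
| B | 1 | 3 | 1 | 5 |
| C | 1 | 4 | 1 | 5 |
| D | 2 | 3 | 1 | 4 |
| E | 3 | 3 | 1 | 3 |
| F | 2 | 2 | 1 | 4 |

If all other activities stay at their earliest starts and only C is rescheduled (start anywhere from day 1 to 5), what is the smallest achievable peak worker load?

14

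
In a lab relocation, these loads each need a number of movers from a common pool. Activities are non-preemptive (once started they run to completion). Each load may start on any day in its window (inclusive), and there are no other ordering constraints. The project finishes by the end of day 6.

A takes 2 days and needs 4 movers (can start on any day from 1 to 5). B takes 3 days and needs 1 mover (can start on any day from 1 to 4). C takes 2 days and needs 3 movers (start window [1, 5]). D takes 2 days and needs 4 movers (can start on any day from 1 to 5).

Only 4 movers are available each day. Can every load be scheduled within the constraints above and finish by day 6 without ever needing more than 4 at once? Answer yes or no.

Total mover-days = 25; over 6 days the average is 25/6 > 4, so some day must exceed 4.

no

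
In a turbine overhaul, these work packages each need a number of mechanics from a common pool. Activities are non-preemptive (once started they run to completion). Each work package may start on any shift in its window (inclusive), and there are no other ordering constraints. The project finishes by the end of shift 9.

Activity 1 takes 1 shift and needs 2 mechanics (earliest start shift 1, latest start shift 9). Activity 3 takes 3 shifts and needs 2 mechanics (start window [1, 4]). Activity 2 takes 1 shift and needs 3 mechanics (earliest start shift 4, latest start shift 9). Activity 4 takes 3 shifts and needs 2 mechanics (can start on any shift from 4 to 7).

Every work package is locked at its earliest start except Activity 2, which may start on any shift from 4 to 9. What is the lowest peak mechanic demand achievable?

4

Activity 2@4: s1:4  s2:2  s3:2  s4:5  s5:2  s6:2  s7:0  s8:0  s9:0 → peak 5
Activity 2@5: s1:4  s2:2  s3:2  s4:2  s5:5  s6:2  s7:0  s8:0  s9:0 → peak 5
Activity 2@6: s1:4  s2:2  s3:2  s4:2  s5:2  s6:5  s7:0  s8:0  s9:0 → peak 5
Activity 2@7: s1:4  s2:2  s3:2  s4:2  s5:2  s6:2  s7:3  s8:0  s9:0 → peak 4
Activity 2@8: s1:4  s2:2  s3:2  s4:2  s5:2  s6:2  s7:0  s8:3  s9:0 → peak 4
Activity 2@9: s1:4  s2:2  s3:2  s4:2  s5:2  s6:2  s7:0  s8:0  s9:3 → peak 4
Best is Activity 2@7, peak 4.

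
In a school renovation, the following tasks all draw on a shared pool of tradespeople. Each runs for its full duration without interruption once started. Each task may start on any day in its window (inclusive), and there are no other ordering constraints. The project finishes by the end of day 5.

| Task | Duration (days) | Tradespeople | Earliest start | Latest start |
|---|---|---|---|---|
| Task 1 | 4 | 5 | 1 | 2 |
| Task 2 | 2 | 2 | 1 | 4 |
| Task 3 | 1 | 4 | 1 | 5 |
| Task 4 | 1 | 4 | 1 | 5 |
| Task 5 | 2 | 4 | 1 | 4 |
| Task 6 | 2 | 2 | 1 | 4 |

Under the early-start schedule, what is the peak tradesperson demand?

21

Early-start schedule: Task 1@1, Task 2@1, Task 3@1, Task 4@1, Task 5@1, Task 6@1.
Load per day: day 1: 21, day 2: 13, day 3: 5, day 4: 5, day 5: 0.
Peak is 21.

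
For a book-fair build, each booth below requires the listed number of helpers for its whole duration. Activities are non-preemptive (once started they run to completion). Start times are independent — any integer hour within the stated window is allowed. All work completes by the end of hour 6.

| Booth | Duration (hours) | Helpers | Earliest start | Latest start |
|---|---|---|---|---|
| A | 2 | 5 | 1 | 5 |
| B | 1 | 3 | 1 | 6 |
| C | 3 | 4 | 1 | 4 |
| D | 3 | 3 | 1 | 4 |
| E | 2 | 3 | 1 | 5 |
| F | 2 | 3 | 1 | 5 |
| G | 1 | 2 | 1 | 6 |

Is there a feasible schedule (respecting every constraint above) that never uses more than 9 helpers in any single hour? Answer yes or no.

yes

Schedule A@1, B@1, C@2, D@3, E@5, F@5, G@3: h1:8  h2:9  h3:9  h4:7  h5:9  h6:6 — peak 9 ≤ 9.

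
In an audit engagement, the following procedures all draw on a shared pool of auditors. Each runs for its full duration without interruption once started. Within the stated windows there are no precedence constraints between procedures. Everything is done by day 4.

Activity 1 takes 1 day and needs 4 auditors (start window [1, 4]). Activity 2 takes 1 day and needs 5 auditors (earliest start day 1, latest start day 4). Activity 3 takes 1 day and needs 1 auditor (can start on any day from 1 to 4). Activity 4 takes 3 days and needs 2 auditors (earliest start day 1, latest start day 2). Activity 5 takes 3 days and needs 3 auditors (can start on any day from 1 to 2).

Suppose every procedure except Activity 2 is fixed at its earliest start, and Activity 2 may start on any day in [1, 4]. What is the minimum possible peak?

Activity 2@1: d1:15  d2:5  d3:5  d4:0 → peak 15
Activity 2@2: d1:10  d2:10  d3:5  d4:0 → peak 10
Activity 2@3: d1:10  d2:5  d3:10  d4:0 → peak 10
Activity 2@4: d1:10  d2:5  d3:5  d4:5 → peak 10
Best is Activity 2@2, peak 10.

10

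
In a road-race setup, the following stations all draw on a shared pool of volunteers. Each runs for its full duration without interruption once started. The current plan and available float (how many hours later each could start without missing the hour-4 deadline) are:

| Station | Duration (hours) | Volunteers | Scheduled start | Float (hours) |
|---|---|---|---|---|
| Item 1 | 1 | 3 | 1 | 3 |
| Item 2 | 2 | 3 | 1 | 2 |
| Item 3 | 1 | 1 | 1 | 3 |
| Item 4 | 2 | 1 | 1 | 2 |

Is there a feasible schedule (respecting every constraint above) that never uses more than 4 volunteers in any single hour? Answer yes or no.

yes

Schedule Item 1@1, Item 2@2, Item 3@1, Item 4@2: h1:4  h2:4  h3:4  h4:0 — peak 4 ≤ 4.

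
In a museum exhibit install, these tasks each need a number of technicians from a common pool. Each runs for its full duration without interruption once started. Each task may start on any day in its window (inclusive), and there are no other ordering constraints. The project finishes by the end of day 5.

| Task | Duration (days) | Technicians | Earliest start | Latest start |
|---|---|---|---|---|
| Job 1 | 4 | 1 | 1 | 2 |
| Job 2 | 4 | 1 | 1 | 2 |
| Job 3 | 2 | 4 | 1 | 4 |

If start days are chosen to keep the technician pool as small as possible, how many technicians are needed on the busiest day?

Schedule Job 1@1, Job 2@1, Job 3@1: d1:6  d2:6  d3:2  d4:2  d5:0 — peak 6.
No arrangement of the 16 feasible schedules does better.

6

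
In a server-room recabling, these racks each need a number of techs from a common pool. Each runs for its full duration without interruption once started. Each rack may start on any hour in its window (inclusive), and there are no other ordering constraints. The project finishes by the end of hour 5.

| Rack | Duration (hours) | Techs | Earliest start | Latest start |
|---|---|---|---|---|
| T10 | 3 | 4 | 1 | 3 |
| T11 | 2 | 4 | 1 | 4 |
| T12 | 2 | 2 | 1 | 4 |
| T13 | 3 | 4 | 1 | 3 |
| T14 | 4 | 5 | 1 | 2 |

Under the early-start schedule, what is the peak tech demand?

19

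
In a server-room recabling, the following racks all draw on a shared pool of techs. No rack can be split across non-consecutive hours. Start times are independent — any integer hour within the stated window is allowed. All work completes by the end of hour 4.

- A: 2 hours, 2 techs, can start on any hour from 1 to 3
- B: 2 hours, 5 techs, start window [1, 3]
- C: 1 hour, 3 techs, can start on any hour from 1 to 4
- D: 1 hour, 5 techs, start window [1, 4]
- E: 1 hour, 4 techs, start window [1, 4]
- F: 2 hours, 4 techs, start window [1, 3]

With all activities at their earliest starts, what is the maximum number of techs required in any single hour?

Early-start schedule: A@1, B@1, C@1, D@1, E@1, F@1.
Load per hour: hour 1: 23, hour 2: 11, hour 3: 0, hour 4: 0.
Peak is 23.

23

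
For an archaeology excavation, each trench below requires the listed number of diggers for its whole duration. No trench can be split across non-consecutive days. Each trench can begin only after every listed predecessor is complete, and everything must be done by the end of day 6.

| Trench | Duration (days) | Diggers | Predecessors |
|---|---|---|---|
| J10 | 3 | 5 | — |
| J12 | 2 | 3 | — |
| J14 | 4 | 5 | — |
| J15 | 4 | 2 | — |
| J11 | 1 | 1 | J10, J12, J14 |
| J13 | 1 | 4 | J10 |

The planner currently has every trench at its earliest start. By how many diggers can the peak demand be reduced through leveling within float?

Early-start peak: d1:15  d2:15  d3:12  d4:11  d5:1  d6:0 ⇒ 15.
Leveled (J10@1, J12@4, J14@1, J15@1, J11@6, J13@5): d1:12  d2:12  d3:12  d4:10  d5:7  d6:1 ⇒ 12.
Reduction 15 − 12 = 3.

3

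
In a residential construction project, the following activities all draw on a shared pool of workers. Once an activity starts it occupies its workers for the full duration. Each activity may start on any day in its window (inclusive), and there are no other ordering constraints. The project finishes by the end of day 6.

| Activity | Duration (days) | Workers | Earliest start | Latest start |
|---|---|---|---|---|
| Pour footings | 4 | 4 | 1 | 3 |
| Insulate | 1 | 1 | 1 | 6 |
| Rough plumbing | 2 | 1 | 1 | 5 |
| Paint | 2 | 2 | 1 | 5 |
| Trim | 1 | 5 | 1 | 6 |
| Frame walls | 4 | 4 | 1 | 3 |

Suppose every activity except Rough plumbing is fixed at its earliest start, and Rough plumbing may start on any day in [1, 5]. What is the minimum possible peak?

16

Rough plumbing@1: d1:17  d2:11  d3:8  d4:8  d5:0  d6:0 → peak 17
Rough plumbing@2: d1:16  d2:11  d3:9  d4:8  d5:0  d6:0 → peak 16
Rough plumbing@3: d1:16  d2:10  d3:9  d4:9  d5:0  d6:0 → peak 16
Rough plumbing@4: d1:16  d2:10  d3:8  d4:9  d5:1  d6:0 → peak 16
Rough plumbing@5: d1:16  d2:10  d3:8  d4:8  d5:1  d6:1 → peak 16
Best is Rough plumbing@2, peak 16.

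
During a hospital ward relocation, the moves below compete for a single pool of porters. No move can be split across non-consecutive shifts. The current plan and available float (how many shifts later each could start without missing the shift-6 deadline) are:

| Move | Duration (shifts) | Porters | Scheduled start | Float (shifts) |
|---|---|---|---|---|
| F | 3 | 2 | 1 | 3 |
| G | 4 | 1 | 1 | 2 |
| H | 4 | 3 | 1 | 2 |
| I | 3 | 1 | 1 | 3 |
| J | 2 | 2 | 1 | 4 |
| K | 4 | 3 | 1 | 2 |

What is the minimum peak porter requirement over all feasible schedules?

9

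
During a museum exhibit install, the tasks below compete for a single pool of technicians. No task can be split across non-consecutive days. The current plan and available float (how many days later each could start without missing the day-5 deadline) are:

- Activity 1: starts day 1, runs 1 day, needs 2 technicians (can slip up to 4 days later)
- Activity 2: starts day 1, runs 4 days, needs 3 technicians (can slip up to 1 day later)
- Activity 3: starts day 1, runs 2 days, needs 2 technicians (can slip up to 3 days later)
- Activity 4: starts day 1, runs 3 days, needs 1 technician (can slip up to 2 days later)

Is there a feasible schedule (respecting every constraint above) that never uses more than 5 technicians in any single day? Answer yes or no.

Schedule Activity 1@1, Activity 2@2, Activity 3@1, Activity 4@3: d1:4  d2:5  d3:4  d4:4  d5:4 — peak 5 ≤ 5.

yes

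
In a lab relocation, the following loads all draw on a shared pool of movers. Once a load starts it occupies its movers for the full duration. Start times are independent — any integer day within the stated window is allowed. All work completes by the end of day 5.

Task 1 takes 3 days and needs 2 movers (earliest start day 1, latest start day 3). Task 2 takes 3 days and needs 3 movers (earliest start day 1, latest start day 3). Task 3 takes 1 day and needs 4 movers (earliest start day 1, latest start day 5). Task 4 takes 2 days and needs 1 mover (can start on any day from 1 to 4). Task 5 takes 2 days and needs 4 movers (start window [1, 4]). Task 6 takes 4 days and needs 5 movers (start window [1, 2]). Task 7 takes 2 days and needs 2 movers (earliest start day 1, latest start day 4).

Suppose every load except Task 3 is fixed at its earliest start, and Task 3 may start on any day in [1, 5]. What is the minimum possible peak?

Task 3@1: d1:21  d2:17  d3:10  d4:5  d5:0 → peak 21
Task 3@2: d1:17  d2:21  d3:10  d4:5  d5:0 → peak 21
Task 3@3: d1:17  d2:17  d3:14  d4:5  d5:0 → peak 17
Task 3@4: d1:17  d2:17  d3:10  d4:9  d5:0 → peak 17
Task 3@5: d1:17  d2:17  d3:10  d4:5  d5:4 → peak 17
Best is Task 3@3, peak 17.

17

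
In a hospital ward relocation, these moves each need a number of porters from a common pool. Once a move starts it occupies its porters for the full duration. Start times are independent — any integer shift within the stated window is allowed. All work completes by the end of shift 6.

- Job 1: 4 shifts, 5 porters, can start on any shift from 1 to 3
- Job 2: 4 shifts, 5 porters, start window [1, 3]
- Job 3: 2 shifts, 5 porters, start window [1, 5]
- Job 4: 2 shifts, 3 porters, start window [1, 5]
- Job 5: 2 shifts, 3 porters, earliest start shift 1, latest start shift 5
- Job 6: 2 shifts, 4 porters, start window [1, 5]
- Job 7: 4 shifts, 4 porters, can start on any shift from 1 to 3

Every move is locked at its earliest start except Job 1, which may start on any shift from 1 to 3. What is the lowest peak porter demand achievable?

24

Job 1@1: s1:29  s2:29  s3:14  s4:14  s5:0  s6:0 → peak 29
Job 1@2: s1:24  s2:29  s3:14  s4:14  s5:5  s6:0 → peak 29
Job 1@3: s1:24  s2:24  s3:14  s4:14  s5:5  s6:5 → peak 24
Best is Job 1@3, peak 24.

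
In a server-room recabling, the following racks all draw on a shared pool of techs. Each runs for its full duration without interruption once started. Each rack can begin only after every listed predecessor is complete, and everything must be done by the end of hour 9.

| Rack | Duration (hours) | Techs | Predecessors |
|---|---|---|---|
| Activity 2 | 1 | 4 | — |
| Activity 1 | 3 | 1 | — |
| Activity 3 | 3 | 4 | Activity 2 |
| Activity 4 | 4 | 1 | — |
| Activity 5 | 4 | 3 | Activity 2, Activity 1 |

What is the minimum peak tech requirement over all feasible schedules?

Early-start (Activity 2@1, Activity 1@1, Activity 3@2, Activity 4@1, Activity 5@4) gives peak 8: h1:6  h2:6  h3:6  h4:8  h5:3  h6:3  h7:3  h8:0  h9:0.
Shift Activity 4→4, Activity 5→5.
Schedule Activity 2@1, Activity 1@1, Activity 3@2, Activity 4@4, Activity 5@5: h1:5  h2:5  h3:5  h4:5  h5:4  h6:4  h7:4  h8:3  h9:0 — peak 5.

5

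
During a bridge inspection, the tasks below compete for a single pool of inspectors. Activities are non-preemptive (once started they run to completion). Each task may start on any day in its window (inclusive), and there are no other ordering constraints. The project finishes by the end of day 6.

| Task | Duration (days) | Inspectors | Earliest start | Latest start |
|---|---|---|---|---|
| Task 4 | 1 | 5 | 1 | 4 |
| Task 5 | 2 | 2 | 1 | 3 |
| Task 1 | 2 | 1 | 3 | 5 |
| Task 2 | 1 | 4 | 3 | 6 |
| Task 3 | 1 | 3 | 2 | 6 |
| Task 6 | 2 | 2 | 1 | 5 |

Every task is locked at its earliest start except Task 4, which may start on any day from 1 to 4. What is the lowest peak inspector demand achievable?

Task 4@1: d1:9  d2:7  d3:5  d4:1  d5:0  d6:0 → peak 9
Task 4@2: d1:4  d2:12  d3:5  d4:1  d5:0  d6:0 → peak 12
Task 4@3: d1:4  d2:7  d3:10  d4:1  d5:0  d6:0 → peak 10
Task 4@4: d1:4  d2:7  d3:5  d4:6  d5:0  d6:0 → peak 7
Best is Task 4@4, peak 7.

7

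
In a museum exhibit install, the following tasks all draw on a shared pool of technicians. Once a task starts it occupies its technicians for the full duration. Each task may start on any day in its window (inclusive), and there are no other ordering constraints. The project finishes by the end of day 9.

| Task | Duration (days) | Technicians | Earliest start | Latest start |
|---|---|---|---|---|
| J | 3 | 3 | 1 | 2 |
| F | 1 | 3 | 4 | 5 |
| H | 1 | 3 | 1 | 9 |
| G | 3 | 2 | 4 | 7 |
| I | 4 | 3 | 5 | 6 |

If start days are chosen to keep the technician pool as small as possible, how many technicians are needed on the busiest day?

Early-start (J@1, F@4, H@1, G@4, I@5) gives peak 6: d1:6  d2:3  d3:3  d4:5  d5:5  d6:5  d7:3  d8:3  d9:0.
Shift H→5, I→6.
Schedule J@1, F@4, H@5, G@4, I@6: d1:3  d2:3  d3:3  d4:5  d5:5  d6:5  d7:3  d8:3  d9:3 — peak 5.

5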